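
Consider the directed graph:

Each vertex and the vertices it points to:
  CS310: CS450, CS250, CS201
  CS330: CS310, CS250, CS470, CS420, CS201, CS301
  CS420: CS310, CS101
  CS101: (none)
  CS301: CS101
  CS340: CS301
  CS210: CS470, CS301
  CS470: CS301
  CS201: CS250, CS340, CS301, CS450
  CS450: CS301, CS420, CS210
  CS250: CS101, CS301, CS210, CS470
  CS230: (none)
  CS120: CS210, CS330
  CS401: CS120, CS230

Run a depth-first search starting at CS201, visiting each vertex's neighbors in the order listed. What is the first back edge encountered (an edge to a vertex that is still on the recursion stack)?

CS310→CS450

DFS from CS201 (visiting each vertex's neighbors in the order listed); mark gray on enter, black on exit:
CS201 gray
  CS250 gray
    CS101 gray
    CS101 black
    CS301 gray
      CS301→CS101: CS101 black — skip
    CS301 black
    CS210 gray
      CS470 gray
        CS470→CS301: CS301 black — skip
      CS470 black
      CS210→CS301: CS301 black — skip
    CS210 black
    CS250→CS470: CS470 black — skip
  CS250 black
  CS340 gray
    CS340→CS301: CS301 black — skip
  CS340 black
  CS201→CS301: CS301 black — skip
  CS450 gray
    CS450→CS301: CS301 black — skip
    CS420 gray
      CS310 gray
        CS310→CS450: CS450 is gray → back edge
First back edge: CS310 → CS450.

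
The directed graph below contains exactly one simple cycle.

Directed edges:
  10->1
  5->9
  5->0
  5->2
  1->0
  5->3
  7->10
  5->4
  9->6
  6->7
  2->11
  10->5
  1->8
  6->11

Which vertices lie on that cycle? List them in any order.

DFS with gray/black marking from 7:
7 gray
  10 gray
    5 gray
      2 gray
        11 gray
        11 black
      2 black
      0 gray
      0 black
      3 gray
      3 black
      9 gray
        6 gray
          6→7: 7 is gray → back edge
Back edge closes the cycle 7 → 10 → 5 → 9 → 6 → 7; its vertices are {5, 6, 7, 9, 10}.

5, 6, 7, 9, 10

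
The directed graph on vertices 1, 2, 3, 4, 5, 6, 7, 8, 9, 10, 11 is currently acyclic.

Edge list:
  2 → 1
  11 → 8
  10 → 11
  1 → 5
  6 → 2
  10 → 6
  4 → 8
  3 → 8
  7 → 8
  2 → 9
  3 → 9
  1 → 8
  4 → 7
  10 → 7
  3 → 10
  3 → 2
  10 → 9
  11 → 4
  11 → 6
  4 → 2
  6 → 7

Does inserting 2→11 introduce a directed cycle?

Yes

Adding 2→11 creates a cycle iff 11 can already reach 2.
Path from 11: 11 → 4 → 2.
So 11 → … → 2 → 11 is a cycle.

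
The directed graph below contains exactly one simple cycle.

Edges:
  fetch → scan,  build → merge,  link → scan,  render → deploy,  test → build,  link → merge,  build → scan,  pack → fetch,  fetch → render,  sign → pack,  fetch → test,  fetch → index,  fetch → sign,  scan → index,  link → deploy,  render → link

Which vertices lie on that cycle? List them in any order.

DFS with gray/black marking from fetch:
fetch gray
  scan gray
    index gray
    index black
  scan black
  fetch→index: index black — skip
  render gray
    link gray
      merge gray
      merge black
      link→scan: scan black — skip
      deploy gray
      deploy black
    link black
    render→deploy: deploy black — skip
  render black
  test gray
    build gray
      build→scan: scan black — skip
      build→merge: merge black — skip
    build black
  test black
  sign gray
    pack gray
      pack→fetch: fetch is gray → back edge
Back edge closes the cycle fetch → sign → pack → fetch; its vertices are {pack, sign, fetch}.

pack, sign, fetch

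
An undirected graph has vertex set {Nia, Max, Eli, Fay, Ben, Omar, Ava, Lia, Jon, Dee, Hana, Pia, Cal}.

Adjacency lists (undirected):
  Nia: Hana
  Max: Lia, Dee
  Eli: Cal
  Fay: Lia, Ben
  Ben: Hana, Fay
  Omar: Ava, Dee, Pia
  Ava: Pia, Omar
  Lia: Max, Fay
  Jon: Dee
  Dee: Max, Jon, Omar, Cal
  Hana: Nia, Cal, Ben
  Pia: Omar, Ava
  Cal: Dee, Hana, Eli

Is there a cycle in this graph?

Yes

DFS, tracking each vertex's parent; an edge to a visited non-parent vertex closes a cycle.
Start from Fay:
visit Fay (parent –)
  visit Lia (parent Fay)
    visit Max (parent Lia)
      Max–Lia: parent, skip
      visit Dee (parent Max)
        Dee–Max: parent, skip
        visit Jon (parent Dee)
          Jon–Dee: parent, skip
        visit Omar (parent Dee)
          visit Ava (parent Omar)
            visit Pia (parent Ava)
              Pia–Omar: Omar visited and ≠ parent → cycle
Cycle: Omar – Ava – Pia – Omar.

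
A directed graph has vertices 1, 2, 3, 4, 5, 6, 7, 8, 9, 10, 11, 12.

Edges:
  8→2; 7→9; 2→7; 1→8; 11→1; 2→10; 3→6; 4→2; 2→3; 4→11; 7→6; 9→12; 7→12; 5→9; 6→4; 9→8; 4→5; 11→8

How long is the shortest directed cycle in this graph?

For each vertex v, BFS finds the shortest path from v back to v.
The shortest such closed walk is 4 → 2 → 3 → 6 → 4, length 4.

4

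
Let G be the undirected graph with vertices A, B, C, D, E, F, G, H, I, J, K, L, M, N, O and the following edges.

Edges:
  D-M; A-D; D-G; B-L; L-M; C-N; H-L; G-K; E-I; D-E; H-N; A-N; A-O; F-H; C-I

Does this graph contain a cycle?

DFS, tracking each vertex's parent; an edge to a visited non-parent vertex closes a cycle.
Start from O:
visit O (parent –)
  visit A (parent O)
    visit N (parent A)
      visit H (parent N)
        visit L (parent H)
          visit M (parent L)
            visit D (parent M)
              visit G (parent D)
                visit K (parent G)
                  K–G: parent, skip
                G–D: parent, skip
              D–A: A visited and ≠ parent → cycle
Cycle: A – N – H – L – M – D – A.

Yes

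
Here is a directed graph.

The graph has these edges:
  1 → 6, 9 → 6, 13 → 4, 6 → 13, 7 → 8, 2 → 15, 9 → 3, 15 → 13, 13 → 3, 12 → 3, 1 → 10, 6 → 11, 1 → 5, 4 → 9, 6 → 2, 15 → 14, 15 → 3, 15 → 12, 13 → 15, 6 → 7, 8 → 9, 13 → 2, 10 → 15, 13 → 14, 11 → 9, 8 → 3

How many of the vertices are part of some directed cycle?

A vertex is on a directed cycle iff it belongs to a strongly connected component of size ≥ 2 (or has a self-loop).
The vertices on cycles are {2, 4, 6, 7, 8, 9, 11, 13, 15} — 9 in total.

9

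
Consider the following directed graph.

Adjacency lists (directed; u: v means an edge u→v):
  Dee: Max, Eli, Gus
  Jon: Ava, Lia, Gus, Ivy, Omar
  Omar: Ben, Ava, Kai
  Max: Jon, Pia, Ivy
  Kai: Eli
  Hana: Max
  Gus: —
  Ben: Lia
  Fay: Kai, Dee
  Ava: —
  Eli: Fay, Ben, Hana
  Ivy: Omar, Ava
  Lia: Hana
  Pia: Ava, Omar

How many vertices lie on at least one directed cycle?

12

A vertex is on a directed cycle iff it belongs to a strongly connected component of size ≥ 2 (or has a self-loop).
The vertices on cycles are {Ben, Dee, Eli, Fay, Ivy, Jon, Kai, Lia, Max, Pia, Hana, Omar} — 12 in total.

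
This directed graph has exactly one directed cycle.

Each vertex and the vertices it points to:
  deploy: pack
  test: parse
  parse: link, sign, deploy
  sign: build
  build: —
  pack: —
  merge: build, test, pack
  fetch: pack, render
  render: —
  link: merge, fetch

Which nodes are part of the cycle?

link, test, merge, parse

DFS with gray/black marking from parse:
parse gray
  link gray
    merge gray
      build gray
      build black
      test gray
        test→parse: parse is gray → back edge
Back edge closes the cycle parse → link → merge → test → parse; its vertices are {link, test, merge, parse}.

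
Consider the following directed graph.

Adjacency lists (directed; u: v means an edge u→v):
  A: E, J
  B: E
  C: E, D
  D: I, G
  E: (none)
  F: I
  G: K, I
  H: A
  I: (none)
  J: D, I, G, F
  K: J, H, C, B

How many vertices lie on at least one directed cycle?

7

A vertex is on a directed cycle iff it belongs to a strongly connected component of size ≥ 2 (or has a self-loop).
The vertices on cycles are {A, C, D, G, H, J, K} — 7 in total.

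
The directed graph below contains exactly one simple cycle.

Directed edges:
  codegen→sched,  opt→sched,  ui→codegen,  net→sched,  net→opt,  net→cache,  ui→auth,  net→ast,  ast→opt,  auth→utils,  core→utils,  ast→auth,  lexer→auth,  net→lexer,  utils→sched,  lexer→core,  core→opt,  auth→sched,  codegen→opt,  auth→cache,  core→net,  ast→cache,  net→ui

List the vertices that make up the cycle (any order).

net, core, lexer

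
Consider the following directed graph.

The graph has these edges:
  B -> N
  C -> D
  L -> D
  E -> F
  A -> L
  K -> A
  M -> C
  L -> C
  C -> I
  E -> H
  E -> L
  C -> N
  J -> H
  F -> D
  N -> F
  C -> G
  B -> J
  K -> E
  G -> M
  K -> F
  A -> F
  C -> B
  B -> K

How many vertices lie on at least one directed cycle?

8

A vertex is on a directed cycle iff it belongs to a strongly connected component of size ≥ 2 (or has a self-loop).
The vertices on cycles are {A, B, C, E, G, K, L, M} — 8 in total.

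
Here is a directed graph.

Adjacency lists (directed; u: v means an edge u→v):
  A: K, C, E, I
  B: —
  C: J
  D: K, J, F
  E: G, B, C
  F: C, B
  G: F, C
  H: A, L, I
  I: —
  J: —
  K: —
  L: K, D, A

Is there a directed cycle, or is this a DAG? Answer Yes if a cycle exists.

No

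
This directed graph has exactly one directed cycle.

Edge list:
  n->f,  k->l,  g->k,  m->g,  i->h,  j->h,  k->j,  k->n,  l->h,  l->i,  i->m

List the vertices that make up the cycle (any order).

DFS with gray/black marking from k:
k gray
  n gray
    f gray
    f black
  n black
  j gray
    h gray
    h black
  j black
  l gray
    l→h: h black — skip
    i gray
      m gray
        g gray
          g→k: k is gray → back edge
Back edge closes the cycle k → l → i → m → g → k; its vertices are {g, i, k, l, m}.

g, i, k, l, m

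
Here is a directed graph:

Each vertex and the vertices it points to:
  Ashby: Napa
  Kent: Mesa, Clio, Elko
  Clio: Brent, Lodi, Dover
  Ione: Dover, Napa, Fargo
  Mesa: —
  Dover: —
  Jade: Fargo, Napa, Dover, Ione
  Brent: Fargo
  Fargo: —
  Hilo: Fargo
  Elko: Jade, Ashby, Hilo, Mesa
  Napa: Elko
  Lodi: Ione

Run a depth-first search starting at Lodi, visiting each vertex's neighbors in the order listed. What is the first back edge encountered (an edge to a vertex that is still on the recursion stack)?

Jade->Napa

DFS from Lodi (visiting each vertex's neighbors in the order listed); mark gray on enter, black on exit:
Lodi gray
  Ione gray
    Dover gray
    Dover black
    Napa gray
      Elko gray
        Jade gray
          Fargo gray
          Fargo black
          Jade→Napa: Napa is gray → back edge
First back edge: Jade → Napa.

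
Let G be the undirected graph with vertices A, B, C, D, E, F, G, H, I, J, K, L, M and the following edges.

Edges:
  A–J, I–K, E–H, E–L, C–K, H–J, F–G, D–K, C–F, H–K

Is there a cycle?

DFS, tracking each vertex's parent; an edge to a visited non-parent vertex closes a cycle.
Start from K:
visit K (parent –)
  visit I (parent K)
    I–K: parent, skip
  visit C (parent K)
    C–K: parent, skip
    visit F (parent C)
      visit G (parent F)
        G–F: parent, skip
      F–C: parent, skip
  visit D (parent K)
    D–K: parent, skip
  visit H (parent K)
    visit E (parent H)
      E–H: parent, skip
      visit L (parent E)
        L–E: parent, skip
    visit J (parent H)
      J–H: parent, skip
      visit A (parent J)
        A–J: parent, skip
    H–K: parent, skip
visit B (parent –)
visit M (parent –)
No non-parent visited neighbor found — the graph is a forest.

No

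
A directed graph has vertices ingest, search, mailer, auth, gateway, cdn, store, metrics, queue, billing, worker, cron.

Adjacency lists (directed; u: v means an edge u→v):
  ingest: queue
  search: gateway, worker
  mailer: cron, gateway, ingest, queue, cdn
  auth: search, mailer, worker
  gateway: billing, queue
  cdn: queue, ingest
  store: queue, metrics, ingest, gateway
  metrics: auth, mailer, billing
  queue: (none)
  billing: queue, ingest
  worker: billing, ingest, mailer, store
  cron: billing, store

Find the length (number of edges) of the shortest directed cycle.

4

For each vertex v, BFS finds the shortest path from v back to v.
The shortest such closed walk is metrics → mailer → cron → store → metrics, length 4.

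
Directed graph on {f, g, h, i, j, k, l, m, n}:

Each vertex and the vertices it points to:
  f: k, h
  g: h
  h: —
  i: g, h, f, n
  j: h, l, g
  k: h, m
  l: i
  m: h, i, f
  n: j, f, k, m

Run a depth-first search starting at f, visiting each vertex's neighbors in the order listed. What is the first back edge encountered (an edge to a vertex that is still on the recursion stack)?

DFS from f (visiting each vertex's neighbors in the order listed); mark gray on enter, black on exit:
f gray
  k gray
    h gray
    h black
    m gray
      m→h: h black — skip
      i gray
        g gray
          g→h: h black — skip
        g black
        i→h: h black — skip
        i→f: f is gray → back edge
First back edge: i → f.

i->f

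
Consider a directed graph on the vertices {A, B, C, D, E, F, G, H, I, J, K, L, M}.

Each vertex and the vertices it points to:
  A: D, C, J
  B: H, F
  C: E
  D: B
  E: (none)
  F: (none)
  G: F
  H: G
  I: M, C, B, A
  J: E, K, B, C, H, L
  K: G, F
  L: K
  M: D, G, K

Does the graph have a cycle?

No

DFS with white/gray/black marking, starting from M:
M gray
  D gray
    B gray
      H gray
        G gray
          F gray
          F black
        G black
      H black
      B→F: F black — skip
    B black
  D black
  M→G: G black — skip
  K gray
    K→G: G black — skip
    K→F: F black — skip
  K black
M black
A gray
  A→D: D black — skip
  C gray
    E gray
    E black
  C black
  J gray
    J→E: E black — skip
    J→K: K black — skip
    J→B: B black — skip
    J→C: C black — skip
    J→H: H black — skip
    L gray
      L→K: K black — skip
    L black
  J black
A black
I gray
  I→M: M black — skip
  I→C: C black — skip
  I→B: B black — skip
  I→A: A black — skip
I black
Every edge goes to a white or black vertex — no back edge, so the graph is acyclic.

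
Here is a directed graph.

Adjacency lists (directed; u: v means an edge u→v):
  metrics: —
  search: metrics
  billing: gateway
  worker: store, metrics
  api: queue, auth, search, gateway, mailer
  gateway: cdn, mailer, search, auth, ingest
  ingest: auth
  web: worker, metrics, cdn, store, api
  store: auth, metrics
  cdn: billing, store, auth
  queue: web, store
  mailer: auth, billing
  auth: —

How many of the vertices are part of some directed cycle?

7

A vertex is on a directed cycle iff it belongs to a strongly connected component of size ≥ 2 (or has a self-loop).
The vertices on cycles are {api, cdn, web, queue, mailer, billing, gateway} — 7 in total.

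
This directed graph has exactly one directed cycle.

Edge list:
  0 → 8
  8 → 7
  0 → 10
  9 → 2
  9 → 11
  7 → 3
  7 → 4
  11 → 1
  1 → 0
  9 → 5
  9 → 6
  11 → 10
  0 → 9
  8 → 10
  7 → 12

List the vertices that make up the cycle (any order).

0, 1, 9, 11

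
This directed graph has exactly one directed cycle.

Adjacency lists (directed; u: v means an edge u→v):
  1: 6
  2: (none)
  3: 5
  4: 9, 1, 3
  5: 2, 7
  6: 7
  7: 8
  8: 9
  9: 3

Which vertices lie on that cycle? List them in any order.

DFS with gray/black marking from 3:
3 gray
  5 gray
    2 gray
    2 black
    7 gray
      8 gray
        9 gray
          9→3: 3 is gray → back edge
Back edge closes the cycle 3 → 5 → 7 → 8 → 9 → 3; its vertices are {3, 5, 7, 8, 9}.

3, 5, 7, 8, 9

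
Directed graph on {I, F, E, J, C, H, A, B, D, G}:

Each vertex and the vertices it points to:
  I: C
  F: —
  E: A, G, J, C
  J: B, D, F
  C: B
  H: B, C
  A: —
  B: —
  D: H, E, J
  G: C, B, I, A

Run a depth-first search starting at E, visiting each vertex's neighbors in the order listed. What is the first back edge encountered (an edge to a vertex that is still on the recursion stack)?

D→E

DFS from E (visiting each vertex's neighbors in the order listed); mark gray on enter, black on exit:
E gray
  A gray
  A black
  G gray
    C gray
      B gray
      B black
    C black
    G→B: B black — skip
    I gray
      I→C: C black — skip
    I black
    G→A: A black — skip
  G black
  J gray
    J→B: B black — skip
    D gray
      H gray
        H→B: B black — skip
        H→C: C black — skip
      H black
      D→E: E is gray → back edge
First back edge: D → E.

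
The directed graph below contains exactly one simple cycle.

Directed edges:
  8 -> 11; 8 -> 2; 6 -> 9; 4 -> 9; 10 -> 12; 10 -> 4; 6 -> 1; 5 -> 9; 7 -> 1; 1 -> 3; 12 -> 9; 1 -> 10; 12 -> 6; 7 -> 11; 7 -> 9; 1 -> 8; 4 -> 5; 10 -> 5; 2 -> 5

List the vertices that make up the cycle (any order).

DFS with gray/black marking from 1:
1 gray
  10 gray
    4 gray
      5 gray
        9 gray
        9 black
      5 black
      4→9: 9 black — skip
    4 black
    10→5: 5 black — skip
    12 gray
      12→9: 9 black — skip
      6 gray
        6→1: 1 is gray → back edge
Back edge closes the cycle 1 → 10 → 12 → 6 → 1; its vertices are {1, 6, 10, 12}.

1, 6, 10, 12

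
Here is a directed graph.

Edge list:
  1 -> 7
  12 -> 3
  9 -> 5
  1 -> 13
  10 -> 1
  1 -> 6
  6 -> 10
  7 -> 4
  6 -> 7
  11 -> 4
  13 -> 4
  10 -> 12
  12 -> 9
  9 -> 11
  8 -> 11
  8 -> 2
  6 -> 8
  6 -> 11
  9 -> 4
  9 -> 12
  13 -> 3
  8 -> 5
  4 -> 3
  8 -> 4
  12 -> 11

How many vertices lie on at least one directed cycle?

5

A vertex is on a directed cycle iff it belongs to a strongly connected component of size ≥ 2 (or has a self-loop).
The vertices on cycles are {1, 6, 9, 10, 12} — 5 in total.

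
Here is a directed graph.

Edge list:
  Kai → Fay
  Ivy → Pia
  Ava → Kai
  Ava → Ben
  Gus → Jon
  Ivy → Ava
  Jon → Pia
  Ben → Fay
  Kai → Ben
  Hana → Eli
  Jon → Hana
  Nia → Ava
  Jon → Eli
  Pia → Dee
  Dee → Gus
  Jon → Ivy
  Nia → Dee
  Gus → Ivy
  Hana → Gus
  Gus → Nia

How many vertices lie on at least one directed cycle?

A vertex is on a directed cycle iff it belongs to a strongly connected component of size ≥ 2 (or has a self-loop).
The vertices on cycles are {Dee, Gus, Ivy, Jon, Nia, Pia, Hana} — 7 in total.

7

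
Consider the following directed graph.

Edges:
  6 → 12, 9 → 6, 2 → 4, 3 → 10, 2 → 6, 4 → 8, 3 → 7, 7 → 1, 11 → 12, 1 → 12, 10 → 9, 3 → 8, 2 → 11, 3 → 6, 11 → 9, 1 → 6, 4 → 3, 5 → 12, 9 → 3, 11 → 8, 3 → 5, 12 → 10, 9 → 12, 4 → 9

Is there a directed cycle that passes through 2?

No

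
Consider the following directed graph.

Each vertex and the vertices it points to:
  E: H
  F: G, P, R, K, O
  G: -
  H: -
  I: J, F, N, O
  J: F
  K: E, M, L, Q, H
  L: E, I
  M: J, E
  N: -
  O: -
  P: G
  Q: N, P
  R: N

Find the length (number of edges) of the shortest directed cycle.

4

For each vertex v, BFS finds the shortest path from v back to v.
The shortest such closed walk is I → F → K → L → I, length 4.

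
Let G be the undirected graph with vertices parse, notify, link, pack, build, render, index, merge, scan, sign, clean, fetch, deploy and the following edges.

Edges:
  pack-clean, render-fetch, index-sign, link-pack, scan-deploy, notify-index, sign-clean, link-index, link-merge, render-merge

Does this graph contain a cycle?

Yes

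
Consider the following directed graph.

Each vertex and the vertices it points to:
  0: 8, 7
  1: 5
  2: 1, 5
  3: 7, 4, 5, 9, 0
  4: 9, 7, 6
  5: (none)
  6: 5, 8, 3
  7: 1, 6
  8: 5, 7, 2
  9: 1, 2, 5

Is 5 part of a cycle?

5 lies on a cycle iff there is a path from 5 back to itself.
Exploring from 5, it never reaches itself; equivalently, its strongly connected component is a singleton.

No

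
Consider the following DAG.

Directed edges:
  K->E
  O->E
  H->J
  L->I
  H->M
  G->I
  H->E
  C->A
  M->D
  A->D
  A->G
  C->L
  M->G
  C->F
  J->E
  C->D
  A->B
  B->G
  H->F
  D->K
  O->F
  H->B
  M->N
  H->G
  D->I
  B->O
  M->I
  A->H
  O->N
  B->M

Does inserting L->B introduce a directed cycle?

Adding L→B creates a cycle iff B can already reach L.
Explore from B: no path reaches L. The graph stays acyclic.

No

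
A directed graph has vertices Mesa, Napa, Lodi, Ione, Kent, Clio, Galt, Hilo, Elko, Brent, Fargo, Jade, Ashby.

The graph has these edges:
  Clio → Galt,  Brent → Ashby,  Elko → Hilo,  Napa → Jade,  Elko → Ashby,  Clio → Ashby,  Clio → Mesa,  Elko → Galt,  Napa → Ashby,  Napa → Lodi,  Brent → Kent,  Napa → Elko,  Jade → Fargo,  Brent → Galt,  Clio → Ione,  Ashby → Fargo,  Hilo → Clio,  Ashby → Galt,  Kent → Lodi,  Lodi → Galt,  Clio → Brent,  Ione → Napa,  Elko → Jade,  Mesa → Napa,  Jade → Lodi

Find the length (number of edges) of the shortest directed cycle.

5

For each vertex v, BFS finds the shortest path from v back to v.
The shortest such closed walk is Hilo → Clio → Ione → Napa → Elko → Hilo, length 5.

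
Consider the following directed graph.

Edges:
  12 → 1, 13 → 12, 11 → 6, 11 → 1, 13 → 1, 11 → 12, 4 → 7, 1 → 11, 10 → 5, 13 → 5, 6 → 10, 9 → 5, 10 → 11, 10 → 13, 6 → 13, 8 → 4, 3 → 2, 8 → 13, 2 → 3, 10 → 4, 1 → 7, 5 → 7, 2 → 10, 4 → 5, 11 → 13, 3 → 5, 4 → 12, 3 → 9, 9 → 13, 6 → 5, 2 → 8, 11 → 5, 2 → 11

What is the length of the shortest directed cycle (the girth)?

2

For each vertex v, BFS finds the shortest path from v back to v.
The shortest such closed walk is 2 → 3 → 2, length 2.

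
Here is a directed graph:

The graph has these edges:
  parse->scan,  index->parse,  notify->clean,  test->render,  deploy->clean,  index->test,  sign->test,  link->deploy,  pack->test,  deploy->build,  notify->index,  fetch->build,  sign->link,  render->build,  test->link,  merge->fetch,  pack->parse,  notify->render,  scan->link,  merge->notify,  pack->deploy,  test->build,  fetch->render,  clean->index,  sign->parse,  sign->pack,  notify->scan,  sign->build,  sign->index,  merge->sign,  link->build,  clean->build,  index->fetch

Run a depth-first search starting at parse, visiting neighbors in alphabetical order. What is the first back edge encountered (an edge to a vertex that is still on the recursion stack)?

DFS from parse (visiting neighbors in alphabetical order); mark gray on enter, black on exit:
parse gray
  scan gray
    link gray
      build gray
      build black
      deploy gray
        deploy→build: build black — skip
        clean gray
          clean→build: build black — skip
          index gray
            fetch gray
              fetch→build: build black — skip
              render gray
                render→build: build black — skip
              render black
            fetch black
            index→parse: parse is gray → back edge
First back edge: index → parse.

index→parse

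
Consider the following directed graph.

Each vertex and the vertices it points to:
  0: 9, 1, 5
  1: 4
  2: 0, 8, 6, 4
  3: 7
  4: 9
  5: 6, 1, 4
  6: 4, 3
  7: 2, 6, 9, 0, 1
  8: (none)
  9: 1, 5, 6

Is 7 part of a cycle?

7 is on a cycle iff 7 can reach itself via ≥1 edge.
7 → 6 → 3 → 7 — yes.

Yes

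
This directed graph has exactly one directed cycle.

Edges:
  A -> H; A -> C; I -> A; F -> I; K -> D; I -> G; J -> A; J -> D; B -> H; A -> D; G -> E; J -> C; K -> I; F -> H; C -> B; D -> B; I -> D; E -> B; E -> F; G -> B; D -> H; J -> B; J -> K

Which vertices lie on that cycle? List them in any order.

E, F, G, I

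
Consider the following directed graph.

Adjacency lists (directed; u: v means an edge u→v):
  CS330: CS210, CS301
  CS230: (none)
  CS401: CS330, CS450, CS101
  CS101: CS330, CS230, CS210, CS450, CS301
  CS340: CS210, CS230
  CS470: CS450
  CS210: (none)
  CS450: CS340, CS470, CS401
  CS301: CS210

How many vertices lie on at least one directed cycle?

4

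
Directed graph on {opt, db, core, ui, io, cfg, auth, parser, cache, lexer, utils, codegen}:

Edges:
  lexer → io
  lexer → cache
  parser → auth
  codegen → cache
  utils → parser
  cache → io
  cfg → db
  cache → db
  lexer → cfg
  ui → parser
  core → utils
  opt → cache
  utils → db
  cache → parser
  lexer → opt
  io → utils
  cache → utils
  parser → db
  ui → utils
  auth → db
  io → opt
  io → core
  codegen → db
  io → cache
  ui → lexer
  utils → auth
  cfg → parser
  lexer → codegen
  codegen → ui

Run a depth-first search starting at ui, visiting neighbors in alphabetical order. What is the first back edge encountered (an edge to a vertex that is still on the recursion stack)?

io→cache

DFS from ui (visiting neighbors in alphabetical order); mark gray on enter, black on exit:
ui gray
  lexer gray
    cache gray
      db gray
      db black
      io gray
        io→cache: cache is gray → back edge
First back edge: io → cache.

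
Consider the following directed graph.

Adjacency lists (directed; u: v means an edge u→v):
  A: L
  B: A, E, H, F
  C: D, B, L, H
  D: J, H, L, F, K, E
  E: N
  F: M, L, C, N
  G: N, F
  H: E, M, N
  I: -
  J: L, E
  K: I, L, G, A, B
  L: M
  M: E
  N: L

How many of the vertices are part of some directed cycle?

10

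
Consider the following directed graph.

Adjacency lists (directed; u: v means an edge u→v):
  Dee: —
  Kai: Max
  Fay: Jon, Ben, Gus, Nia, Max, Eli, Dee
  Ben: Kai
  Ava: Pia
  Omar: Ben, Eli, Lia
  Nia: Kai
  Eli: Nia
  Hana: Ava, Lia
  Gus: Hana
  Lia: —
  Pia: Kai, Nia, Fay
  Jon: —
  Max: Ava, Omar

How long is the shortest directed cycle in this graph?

For each vertex v, BFS finds the shortest path from v back to v.
The shortest such closed walk is Fay → Max → Ava → Pia → Fay, length 4.

4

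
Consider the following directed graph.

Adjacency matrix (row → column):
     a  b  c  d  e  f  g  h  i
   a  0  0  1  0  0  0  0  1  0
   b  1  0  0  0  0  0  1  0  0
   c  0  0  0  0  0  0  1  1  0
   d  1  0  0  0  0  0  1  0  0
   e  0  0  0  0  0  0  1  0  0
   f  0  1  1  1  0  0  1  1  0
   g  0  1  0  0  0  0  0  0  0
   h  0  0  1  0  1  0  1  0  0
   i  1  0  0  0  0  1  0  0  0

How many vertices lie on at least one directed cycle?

A vertex is on a directed cycle iff it belongs to a strongly connected component of size ≥ 2 (or has a self-loop).
The vertices on cycles are {a, b, c, e, g, h} — 6 in total.

6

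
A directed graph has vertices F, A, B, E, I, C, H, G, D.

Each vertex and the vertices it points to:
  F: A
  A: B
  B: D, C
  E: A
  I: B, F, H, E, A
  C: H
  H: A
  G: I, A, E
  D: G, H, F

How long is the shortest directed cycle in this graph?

For each vertex v, BFS finds the shortest path from v back to v.
The shortest such closed walk is G → I → B → D → G, length 4.

4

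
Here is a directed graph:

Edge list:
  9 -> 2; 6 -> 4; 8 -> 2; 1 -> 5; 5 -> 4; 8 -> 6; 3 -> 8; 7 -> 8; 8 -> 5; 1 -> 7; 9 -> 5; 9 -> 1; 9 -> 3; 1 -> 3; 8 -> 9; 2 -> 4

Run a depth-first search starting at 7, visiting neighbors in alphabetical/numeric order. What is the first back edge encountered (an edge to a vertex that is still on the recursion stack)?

3→8

DFS from 7 (visiting neighbors in alphabetical/numeric order); mark gray on enter, black on exit:
7 gray
  8 gray
    2 gray
      4 gray
      4 black
    2 black
    5 gray
      5→4: 4 black — skip
    5 black
    6 gray
      6→4: 4 black — skip
    6 black
    9 gray
      1 gray
        3 gray
          3→8: 8 is gray → back edge
First back edge: 3 → 8.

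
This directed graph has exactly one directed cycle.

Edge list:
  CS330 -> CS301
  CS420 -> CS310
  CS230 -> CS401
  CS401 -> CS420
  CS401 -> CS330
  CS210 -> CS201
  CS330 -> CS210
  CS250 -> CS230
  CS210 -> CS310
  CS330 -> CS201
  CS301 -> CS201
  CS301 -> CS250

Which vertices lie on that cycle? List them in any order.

CS230, CS250, CS301, CS330, CS401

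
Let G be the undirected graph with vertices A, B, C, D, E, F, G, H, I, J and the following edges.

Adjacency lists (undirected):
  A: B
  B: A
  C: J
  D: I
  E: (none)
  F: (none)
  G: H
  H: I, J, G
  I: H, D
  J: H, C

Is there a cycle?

No

DFS, tracking each vertex's parent; an edge to a visited non-parent vertex closes a cycle.
Start from C:
visit C (parent –)
  visit J (parent C)
    visit H (parent J)
      visit I (parent H)
        I–H: parent, skip
        visit D (parent I)
          D–I: parent, skip
      H–J: parent, skip
      visit G (parent H)
        G–H: parent, skip
    J–C: parent, skip
visit A (parent –)
  visit B (parent A)
    B–A: parent, skip
visit E (parent –)
visit F (parent –)
No non-parent visited neighbor found — the graph is a forest.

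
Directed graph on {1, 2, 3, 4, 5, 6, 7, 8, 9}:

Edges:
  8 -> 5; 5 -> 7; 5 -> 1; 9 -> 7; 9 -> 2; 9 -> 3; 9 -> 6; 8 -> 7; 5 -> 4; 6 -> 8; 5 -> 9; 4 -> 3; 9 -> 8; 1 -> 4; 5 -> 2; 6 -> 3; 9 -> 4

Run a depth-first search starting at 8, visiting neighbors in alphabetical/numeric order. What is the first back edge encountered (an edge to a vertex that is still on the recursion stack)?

6→8

DFS from 8 (visiting neighbors in alphabetical/numeric order); mark gray on enter, black on exit:
8 gray
  5 gray
    1 gray
      4 gray
        3 gray
        3 black
      4 black
    1 black
    2 gray
    2 black
    5→4: 4 black — skip
    7 gray
    7 black
    9 gray
      9→2: 2 black — skip
      9→3: 3 black — skip
      9→4: 4 black — skip
      6 gray
        6→3: 3 black — skip
        6→8: 8 is gray → back edge
First back edge: 6 → 8.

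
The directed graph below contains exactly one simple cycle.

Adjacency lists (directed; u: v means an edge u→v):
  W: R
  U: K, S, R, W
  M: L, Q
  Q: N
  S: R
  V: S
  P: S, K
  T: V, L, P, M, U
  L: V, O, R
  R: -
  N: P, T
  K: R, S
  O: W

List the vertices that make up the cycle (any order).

M, N, Q, T

DFS with gray/black marking from N:
N gray
  P gray
    S gray
      R gray
      R black
    S black
    K gray
      K→R: R black — skip
      K→S: S black — skip
    K black
  P black
  T gray
    V gray
      V→S: S black — skip
    V black
    L gray
      L→V: V black — skip
      O gray
        W gray
          W→R: R black — skip
        W black
      O black
      L→R: R black — skip
    L black
    T→P: P black — skip
    M gray
      M→L: L black — skip
      Q gray
        Q→N: N is gray → back edge
Back edge closes the cycle N → T → M → Q → N; its vertices are {M, N, Q, T}.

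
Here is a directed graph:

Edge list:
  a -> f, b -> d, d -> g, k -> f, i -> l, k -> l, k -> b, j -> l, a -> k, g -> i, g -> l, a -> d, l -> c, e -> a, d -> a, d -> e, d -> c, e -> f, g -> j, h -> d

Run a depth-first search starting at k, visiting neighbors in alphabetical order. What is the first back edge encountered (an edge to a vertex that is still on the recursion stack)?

a->d

DFS from k (visiting neighbors in alphabetical order); mark gray on enter, black on exit:
k gray
  b gray
    d gray
      a gray
        a→d: d is gray → back edge
First back edge: a → d.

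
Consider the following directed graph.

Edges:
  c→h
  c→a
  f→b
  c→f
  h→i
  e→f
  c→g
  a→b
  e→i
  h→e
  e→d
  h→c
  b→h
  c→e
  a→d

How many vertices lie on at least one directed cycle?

A vertex is on a directed cycle iff it belongs to a strongly connected component of size ≥ 2 (or has a self-loop).
The vertices on cycles are {a, b, c, e, f, h} — 6 in total.

6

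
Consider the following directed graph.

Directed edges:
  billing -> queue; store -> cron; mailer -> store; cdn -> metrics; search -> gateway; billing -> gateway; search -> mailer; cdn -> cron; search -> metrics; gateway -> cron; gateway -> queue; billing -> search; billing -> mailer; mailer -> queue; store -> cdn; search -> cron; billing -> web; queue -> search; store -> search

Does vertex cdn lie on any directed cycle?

cdn lies on a cycle iff there is a path from cdn back to itself.
Exploring from cdn, it never reaches itself; equivalently, its strongly connected component is a singleton.

No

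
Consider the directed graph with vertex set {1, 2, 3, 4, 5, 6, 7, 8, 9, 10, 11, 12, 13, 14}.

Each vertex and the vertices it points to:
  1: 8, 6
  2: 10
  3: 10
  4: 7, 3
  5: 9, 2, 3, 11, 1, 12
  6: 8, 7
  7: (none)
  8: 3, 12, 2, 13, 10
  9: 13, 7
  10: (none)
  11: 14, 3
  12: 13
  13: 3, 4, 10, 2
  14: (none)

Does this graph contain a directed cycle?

DFS with white/gray/black marking, starting from 10:
10 gray
10 black
1 gray
  8 gray
    3 gray
      3→10: 10 black — skip
    3 black
    12 gray
      13 gray
        13→3: 3 black — skip
        4 gray
          7 gray
          7 black
          4→3: 3 black — skip
        4 black
        13→10: 10 black — skip
        2 gray
          2→10: 10 black — skip
        2 black
      13 black
    12 black
    8→2: 2 black — skip
    8→13: 13 black — skip
    8→10: 10 black — skip
  8 black
  6 gray
    6→8: 8 black — skip
    6→7: 7 black — skip
  6 black
1 black
5 gray
  9 gray
    9→13: 13 black — skip
    9→7: 7 black — skip
  9 black
  5→2: 2 black — skip
  5→3: 3 black — skip
  11 gray
    14 gray
    14 black
    11→3: 3 black — skip
  11 black
  5→1: 1 black — skip
  5→12: 12 black — skip
5 black
Every edge goes to a white or black vertex — no back edge, so the graph is acyclic.

No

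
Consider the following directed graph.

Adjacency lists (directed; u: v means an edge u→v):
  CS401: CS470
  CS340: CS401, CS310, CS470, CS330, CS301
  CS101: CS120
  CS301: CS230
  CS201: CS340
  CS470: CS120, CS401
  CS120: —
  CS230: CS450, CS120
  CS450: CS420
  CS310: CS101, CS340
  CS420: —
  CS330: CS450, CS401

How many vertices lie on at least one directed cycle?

A vertex is on a directed cycle iff it belongs to a strongly connected component of size ≥ 2 (or has a self-loop).
The vertices on cycles are {CS310, CS340, CS401, CS470} — 4 in total.

4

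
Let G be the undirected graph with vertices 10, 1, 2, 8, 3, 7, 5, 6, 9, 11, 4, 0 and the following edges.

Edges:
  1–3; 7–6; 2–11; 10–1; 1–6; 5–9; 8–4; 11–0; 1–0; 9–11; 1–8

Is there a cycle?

No

DFS, tracking each vertex's parent; an edge to a visited non-parent vertex closes a cycle.
Start from 8:
visit 8 (parent –)
  visit 1 (parent 8)
    visit 6 (parent 1)
      visit 7 (parent 6)
        7–6: parent, skip
      6–1: parent, skip
    visit 0 (parent 1)
      0–1: parent, skip
      visit 11 (parent 0)
        visit 9 (parent 11)
          visit 5 (parent 9)
            5–9: parent, skip
          9–11: parent, skip
        visit 2 (parent 11)
          2–11: parent, skip
        11–0: parent, skip
    visit 3 (parent 1)
      3–1: parent, skip
    visit 10 (parent 1)
      10–1: parent, skip
    1–8: parent, skip
  visit 4 (parent 8)
    4–8: parent, skip
No non-parent visited neighbor found — the graph is a forest.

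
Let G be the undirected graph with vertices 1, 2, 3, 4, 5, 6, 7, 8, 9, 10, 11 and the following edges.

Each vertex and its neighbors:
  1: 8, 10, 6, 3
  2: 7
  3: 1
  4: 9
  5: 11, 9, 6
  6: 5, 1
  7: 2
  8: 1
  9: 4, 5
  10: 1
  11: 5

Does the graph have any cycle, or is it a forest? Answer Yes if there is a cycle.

DFS, tracking each vertex's parent; an edge to a visited non-parent vertex closes a cycle.
Start from 5:
visit 5 (parent –)
  visit 11 (parent 5)
    11–5: parent, skip
  visit 9 (parent 5)
    visit 4 (parent 9)
      4–9: parent, skip
    9–5: parent, skip
  visit 6 (parent 5)
    6–5: parent, skip
    visit 1 (parent 6)
      visit 8 (parent 1)
        8–1: parent, skip
      visit 10 (parent 1)
        10–1: parent, skip
      1–6: parent, skip
      visit 3 (parent 1)
        3–1: parent, skip
visit 2 (parent –)
  visit 7 (parent 2)
    7–2: parent, skip
No non-parent visited neighbor found — the graph is a forest.

No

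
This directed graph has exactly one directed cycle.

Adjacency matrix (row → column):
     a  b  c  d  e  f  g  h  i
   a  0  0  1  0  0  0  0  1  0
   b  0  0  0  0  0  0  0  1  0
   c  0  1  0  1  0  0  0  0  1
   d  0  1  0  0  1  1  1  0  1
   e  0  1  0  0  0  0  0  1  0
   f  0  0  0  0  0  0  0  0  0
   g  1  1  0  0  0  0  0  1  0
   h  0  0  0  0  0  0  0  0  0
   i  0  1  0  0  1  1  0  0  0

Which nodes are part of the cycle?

a, c, d, g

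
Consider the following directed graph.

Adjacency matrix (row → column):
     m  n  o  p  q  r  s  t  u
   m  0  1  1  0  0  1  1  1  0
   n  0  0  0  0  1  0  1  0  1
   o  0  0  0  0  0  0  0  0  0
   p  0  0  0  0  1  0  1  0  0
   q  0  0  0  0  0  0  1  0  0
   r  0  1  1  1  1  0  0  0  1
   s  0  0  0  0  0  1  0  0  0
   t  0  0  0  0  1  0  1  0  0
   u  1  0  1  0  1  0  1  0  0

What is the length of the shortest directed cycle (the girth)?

3

For each vertex v, BFS finds the shortest path from v back to v.
The shortest such closed walk is r → q → s → r, length 3.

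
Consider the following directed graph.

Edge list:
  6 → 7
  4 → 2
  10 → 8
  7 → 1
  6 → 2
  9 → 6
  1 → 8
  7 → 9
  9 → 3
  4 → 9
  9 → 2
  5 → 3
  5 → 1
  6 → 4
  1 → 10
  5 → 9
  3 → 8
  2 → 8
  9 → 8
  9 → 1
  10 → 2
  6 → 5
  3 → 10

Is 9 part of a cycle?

9 is on a cycle iff 9 can reach itself via ≥1 edge.
9 → 6 → 7 → 9 — yes.

Yes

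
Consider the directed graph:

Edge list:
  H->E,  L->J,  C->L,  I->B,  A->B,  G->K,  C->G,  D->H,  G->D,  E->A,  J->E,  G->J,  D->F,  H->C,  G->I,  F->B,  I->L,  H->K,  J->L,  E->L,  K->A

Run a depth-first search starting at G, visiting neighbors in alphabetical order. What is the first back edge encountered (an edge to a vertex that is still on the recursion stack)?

DFS from G (visiting neighbors in alphabetical order); mark gray on enter, black on exit:
G gray
  D gray
    F gray
      B gray
      B black
    F black
    H gray
      C gray
        C→G: G is gray → back edge
First back edge: C → G.

C->G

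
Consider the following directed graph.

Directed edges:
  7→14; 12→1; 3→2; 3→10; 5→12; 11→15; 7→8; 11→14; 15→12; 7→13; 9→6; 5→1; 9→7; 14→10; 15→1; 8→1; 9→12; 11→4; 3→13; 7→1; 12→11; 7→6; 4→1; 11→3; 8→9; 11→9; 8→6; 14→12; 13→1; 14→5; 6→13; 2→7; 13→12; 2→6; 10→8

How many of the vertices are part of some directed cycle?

A vertex is on a directed cycle iff it belongs to a strongly connected component of size ≥ 2 (or has a self-loop).
The vertices on cycles are {2, 3, 5, 6, 7, 8, 9, 10, 11, 12, 13, 14, 15} — 13 in total.

13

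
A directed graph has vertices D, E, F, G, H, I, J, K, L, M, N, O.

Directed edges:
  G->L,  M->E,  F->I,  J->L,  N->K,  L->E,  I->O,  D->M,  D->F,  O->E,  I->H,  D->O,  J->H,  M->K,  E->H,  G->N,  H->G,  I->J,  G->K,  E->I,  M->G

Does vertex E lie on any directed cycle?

E is on a cycle iff E can reach itself via ≥1 edge.
E → I → O → E — yes.

Yes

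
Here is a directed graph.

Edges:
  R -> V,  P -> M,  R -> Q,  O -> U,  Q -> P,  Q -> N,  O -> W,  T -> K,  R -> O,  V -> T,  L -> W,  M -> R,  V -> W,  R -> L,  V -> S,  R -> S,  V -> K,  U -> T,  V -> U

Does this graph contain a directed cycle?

Yes

DFS with white/gray/black marking, starting from N:
N gray
N black
K gray
K black
L gray
  W gray
  W black
L black
M gray
  R gray
    R→L: L black — skip
    O gray
      U gray
        T gray
          T→K: K black — skip
        T black
      U black
      O→W: W black — skip
    O black
    S gray
    S black
    V gray
      V→U: U black — skip
      V→T: T black — skip
      V→W: W black — skip
      V→S: S black — skip
      V→K: K black — skip
    V black
    Q gray
      P gray
        P→M: M is gray → back edge
Back edge found, so a cycle exists: M → R → Q → P → M.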